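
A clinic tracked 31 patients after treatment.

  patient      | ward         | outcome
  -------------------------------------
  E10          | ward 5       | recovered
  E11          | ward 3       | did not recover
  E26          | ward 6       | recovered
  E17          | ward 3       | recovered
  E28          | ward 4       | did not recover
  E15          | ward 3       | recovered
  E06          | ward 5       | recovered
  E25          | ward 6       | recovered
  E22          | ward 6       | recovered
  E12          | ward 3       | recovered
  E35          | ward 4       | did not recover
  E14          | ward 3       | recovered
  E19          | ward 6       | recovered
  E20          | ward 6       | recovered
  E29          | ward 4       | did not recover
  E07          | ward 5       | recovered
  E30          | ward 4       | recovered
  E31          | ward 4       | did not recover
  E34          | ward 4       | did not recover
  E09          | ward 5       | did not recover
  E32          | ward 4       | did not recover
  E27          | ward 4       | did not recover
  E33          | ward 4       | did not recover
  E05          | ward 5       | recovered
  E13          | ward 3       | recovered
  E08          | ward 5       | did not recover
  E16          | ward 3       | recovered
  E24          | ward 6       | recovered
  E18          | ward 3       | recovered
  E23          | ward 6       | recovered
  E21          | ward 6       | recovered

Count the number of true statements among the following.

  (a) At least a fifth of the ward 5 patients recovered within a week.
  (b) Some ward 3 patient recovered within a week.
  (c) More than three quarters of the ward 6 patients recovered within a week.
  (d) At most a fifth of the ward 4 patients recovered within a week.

(a) ward 5: |A| = 6, |A ∩ B| = 4; needs |A ∩ B| / |A| ≥ 1/5 — true.
(b) ward 3: |A| = 8, |A ∩ B| = 7; needs A ∩ B ≠ ∅ (|A ∩ B| ≥ 1) — true.
(c) ward 6: |A| = 8, |A ∩ B| = 8; needs |A ∩ B| / |A| > 3/4 — true.
(d) ward 4: |A| = 9, |A ∩ B| = 1; needs |A ∩ B| / |A| ≤ 1/5 — true.

4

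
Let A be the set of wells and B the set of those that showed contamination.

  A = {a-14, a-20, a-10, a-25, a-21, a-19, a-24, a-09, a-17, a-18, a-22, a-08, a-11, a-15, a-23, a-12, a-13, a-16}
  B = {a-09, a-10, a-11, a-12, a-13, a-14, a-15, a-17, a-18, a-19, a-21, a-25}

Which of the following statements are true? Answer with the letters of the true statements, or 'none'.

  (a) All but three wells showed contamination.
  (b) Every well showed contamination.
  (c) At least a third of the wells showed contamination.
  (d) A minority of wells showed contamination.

(c)

|A| = 18, |A ∩ B| = 12, |A ∖ B| = 6.
(a) |A ∖ B| = 3: fails.
(b) A ⊆ B, i.e. every element of A is in B (|A ∖ B| = 0): fails.
(c) |A ∩ B| / |A| ≥ 1/3: holds.
(d) |A ∩ B| < |A ∖ B|: fails.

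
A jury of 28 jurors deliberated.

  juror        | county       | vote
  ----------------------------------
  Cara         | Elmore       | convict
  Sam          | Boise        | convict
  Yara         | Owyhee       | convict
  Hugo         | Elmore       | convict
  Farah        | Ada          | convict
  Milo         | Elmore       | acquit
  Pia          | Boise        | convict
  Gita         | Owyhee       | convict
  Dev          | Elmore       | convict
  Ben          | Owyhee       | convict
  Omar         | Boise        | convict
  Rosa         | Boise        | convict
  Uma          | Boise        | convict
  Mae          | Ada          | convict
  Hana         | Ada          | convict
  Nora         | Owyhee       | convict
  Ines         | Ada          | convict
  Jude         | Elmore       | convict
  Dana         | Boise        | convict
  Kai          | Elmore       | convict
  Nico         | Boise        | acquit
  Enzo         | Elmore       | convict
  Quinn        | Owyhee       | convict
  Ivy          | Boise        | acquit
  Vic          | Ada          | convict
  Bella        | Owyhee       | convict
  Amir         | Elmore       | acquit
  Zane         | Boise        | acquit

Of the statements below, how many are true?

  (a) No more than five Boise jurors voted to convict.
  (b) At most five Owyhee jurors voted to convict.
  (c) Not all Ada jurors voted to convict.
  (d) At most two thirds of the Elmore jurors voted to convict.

0

(a) Boise: |A| = 9, |A ∩ B| = 6; needs |A ∩ B| ≤ 5 — false.
(b) Owyhee: |A| = 6, |A ∩ B| = 6; needs |A ∩ B| ≤ 5 — false.
(c) Ada: |A| = 5, |A ∩ B| = 5; needs A ⊄ B (|A ∖ B| ≥ 1) — false.
(d) Elmore: |A| = 8, |A ∩ B| = 6; needs |A ∩ B| / |A| ≤ 2/3 — false.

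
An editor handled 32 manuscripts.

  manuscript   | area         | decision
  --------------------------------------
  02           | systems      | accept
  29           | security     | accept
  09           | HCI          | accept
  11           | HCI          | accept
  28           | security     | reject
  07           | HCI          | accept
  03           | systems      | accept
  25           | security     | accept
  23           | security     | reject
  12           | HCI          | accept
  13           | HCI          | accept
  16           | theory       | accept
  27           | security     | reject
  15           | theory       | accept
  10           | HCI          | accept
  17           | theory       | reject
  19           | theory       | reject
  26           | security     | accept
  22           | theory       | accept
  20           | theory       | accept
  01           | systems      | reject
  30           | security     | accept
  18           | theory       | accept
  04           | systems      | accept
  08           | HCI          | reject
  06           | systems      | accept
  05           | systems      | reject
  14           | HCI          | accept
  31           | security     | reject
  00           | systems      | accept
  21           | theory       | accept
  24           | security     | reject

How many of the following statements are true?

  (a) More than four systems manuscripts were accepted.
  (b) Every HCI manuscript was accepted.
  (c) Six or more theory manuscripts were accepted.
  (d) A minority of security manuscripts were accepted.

3

(a) systems: |A| = 7, |A ∩ B| = 5; needs |A ∩ B| > 4 — true.
(b) HCI: |A| = 8, |A ∩ B| = 7; needs A ⊆ B, i.e. every element of A is in B (|A ∖ B| = 0) — false.
(c) theory: |A| = 8, |A ∩ B| = 6; needs |A ∩ B| ≥ 6 — true.
(d) security: |A| = 9, |A ∩ B| = 4; needs |A ∩ B| < |A ∖ B| — true.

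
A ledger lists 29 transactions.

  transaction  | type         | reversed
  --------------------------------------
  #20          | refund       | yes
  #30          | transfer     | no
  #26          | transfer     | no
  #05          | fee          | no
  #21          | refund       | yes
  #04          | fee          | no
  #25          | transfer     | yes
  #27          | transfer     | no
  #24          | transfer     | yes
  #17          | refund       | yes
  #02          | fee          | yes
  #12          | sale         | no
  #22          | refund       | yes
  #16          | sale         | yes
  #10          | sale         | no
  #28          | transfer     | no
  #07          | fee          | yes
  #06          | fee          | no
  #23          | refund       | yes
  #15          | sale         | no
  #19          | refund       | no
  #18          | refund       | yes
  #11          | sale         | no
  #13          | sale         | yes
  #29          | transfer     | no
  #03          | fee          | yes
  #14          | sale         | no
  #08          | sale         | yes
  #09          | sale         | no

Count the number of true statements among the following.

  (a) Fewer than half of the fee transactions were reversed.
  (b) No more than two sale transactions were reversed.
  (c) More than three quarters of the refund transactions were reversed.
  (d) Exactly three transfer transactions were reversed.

1

(a) fee: |A| = 6, |A ∩ B| = 3; needs |A ∩ B| < |A ∖ B| — false.
(b) sale: |A| = 9, |A ∩ B| = 3; needs |A ∩ B| ≤ 2 — false.
(c) refund: |A| = 7, |A ∩ B| = 6; needs |A ∩ B| / |A| > 3/4 — true.
(d) transfer: |A| = 7, |A ∩ B| = 2; needs |A ∩ B| = 3 — false.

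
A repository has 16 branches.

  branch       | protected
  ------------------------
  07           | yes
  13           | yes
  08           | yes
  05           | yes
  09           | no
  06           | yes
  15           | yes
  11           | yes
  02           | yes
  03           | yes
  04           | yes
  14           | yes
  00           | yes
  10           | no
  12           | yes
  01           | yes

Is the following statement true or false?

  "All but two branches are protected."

'All but two branches are protected' holds iff |A ∖ B| = 2.
|A| = 16, |A ∩ B| = 14, |A ∖ B| = 2.
|A ∖ B| = 2, so the statement is true.

True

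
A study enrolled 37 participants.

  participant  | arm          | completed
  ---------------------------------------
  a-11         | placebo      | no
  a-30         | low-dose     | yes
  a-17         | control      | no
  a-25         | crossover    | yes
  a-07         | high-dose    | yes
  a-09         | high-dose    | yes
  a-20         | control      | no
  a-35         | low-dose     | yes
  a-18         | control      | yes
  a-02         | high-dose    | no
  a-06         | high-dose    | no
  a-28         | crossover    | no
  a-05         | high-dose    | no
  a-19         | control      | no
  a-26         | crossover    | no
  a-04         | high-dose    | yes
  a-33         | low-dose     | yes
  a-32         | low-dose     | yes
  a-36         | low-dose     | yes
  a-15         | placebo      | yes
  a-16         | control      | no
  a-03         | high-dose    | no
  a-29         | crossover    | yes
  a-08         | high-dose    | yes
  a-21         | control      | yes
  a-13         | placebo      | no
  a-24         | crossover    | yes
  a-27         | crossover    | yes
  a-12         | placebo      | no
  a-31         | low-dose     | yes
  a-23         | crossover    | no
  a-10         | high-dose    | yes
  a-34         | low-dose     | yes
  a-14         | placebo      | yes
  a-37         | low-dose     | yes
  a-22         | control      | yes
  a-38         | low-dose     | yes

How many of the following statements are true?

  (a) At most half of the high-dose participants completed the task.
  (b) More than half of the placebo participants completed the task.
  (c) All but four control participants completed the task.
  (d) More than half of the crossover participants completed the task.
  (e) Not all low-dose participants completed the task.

(a) high-dose: |A| = 9, |A ∩ B| = 5; needs |A ∩ B| ≤ |A ∖ B| — false.
(b) placebo: |A| = 5, |A ∩ B| = 2; needs |A ∩ B| > |A ∖ B| — false.
(c) control: |A| = 7, |A ∩ B| = 3; needs |A ∖ B| = 4 — true.
(d) crossover: |A| = 7, |A ∩ B| = 4; needs |A ∩ B| > |A ∖ B| — true.
(e) low-dose: |A| = 9, |A ∩ B| = 9; needs A ⊄ B (|A ∖ B| ≥ 1) — false.

2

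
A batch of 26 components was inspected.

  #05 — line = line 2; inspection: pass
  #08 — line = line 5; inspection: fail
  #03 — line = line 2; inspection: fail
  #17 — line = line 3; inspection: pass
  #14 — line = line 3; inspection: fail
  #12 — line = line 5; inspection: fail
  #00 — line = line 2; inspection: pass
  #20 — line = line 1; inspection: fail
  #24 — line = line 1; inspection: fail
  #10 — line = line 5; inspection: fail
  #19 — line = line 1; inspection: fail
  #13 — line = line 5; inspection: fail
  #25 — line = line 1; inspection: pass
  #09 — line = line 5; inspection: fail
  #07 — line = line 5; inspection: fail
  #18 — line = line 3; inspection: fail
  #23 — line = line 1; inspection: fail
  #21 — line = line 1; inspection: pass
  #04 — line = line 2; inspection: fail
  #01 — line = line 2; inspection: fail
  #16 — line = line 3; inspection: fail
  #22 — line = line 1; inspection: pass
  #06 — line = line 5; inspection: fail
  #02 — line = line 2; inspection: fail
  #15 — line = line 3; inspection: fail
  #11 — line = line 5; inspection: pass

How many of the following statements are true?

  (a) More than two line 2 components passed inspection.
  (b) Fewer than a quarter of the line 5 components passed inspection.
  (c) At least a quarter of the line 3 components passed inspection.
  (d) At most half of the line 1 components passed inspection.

(a) line 2: |A| = 6, |A ∩ B| = 2; needs |A ∩ B| > 2 — false.
(b) line 5: |A| = 8, |A ∩ B| = 1; needs |A ∩ B| / |A| < 1/4 — true.
(c) line 3: |A| = 5, |A ∩ B| = 1; needs |A ∩ B| / |A| ≥ 1/4 — false.
(d) line 1: |A| = 7, |A ∩ B| = 3; needs |A ∩ B| ≤ |A ∖ B| — true.

2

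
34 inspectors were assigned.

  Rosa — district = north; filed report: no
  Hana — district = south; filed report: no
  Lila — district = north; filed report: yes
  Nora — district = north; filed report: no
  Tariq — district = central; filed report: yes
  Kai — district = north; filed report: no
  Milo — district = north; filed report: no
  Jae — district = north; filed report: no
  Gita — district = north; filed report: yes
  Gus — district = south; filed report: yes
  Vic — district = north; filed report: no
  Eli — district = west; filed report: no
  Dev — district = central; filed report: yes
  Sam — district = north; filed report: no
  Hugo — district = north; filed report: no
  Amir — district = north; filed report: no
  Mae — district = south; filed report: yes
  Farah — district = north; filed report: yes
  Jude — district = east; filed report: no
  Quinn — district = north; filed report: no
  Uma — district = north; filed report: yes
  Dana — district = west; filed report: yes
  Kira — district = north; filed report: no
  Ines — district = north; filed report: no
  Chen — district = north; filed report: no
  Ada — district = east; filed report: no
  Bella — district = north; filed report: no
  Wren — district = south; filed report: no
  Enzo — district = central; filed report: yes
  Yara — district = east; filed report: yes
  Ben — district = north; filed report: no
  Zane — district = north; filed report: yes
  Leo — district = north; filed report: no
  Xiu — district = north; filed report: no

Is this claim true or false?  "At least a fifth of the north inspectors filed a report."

True

'At least a fifth of the north inspectors filed a report' holds iff |A ∩ B| / |A| ≥ 1/5.
|A| = 22, |A ∩ B| = 5, |A ∖ B| = 17.
|A ∩ B|/|A| = 5/22, so the statement is true.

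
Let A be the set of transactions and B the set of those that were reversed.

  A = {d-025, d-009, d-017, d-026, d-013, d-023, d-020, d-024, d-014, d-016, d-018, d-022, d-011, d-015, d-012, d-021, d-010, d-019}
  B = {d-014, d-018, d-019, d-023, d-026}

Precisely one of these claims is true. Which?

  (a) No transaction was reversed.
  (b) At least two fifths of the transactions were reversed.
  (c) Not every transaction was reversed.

|A| = 18, |A ∩ B| = 5, |A ∖ B| = 13.
(a) requires A ∩ B = ∅ (|A ∩ B| = 0): false.
(b) requires |A ∩ B| / |A| ≥ 2/5: false.
(c) requires A ⊄ B (|A ∖ B| ≥ 1): true.

(c)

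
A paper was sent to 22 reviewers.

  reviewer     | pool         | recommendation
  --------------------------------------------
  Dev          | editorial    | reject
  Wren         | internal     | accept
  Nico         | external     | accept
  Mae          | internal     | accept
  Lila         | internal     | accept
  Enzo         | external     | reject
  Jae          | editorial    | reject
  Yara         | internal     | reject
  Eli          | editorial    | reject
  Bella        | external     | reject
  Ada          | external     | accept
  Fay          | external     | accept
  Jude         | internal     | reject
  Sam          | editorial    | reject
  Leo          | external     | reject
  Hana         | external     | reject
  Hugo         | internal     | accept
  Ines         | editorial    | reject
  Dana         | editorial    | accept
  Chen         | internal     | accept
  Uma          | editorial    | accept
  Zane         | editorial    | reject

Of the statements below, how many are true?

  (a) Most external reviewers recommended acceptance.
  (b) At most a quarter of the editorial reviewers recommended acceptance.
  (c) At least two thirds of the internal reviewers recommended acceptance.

(a) external: |A| = 7, |A ∩ B| = 3; needs |A ∩ B| > |A ∖ B| — false.
(b) editorial: |A| = 8, |A ∩ B| = 2; needs |A ∩ B| / |A| ≤ 1/4 — true.
(c) internal: |A| = 7, |A ∩ B| = 5; needs |A ∩ B| / |A| ≥ 2/3 — true.

2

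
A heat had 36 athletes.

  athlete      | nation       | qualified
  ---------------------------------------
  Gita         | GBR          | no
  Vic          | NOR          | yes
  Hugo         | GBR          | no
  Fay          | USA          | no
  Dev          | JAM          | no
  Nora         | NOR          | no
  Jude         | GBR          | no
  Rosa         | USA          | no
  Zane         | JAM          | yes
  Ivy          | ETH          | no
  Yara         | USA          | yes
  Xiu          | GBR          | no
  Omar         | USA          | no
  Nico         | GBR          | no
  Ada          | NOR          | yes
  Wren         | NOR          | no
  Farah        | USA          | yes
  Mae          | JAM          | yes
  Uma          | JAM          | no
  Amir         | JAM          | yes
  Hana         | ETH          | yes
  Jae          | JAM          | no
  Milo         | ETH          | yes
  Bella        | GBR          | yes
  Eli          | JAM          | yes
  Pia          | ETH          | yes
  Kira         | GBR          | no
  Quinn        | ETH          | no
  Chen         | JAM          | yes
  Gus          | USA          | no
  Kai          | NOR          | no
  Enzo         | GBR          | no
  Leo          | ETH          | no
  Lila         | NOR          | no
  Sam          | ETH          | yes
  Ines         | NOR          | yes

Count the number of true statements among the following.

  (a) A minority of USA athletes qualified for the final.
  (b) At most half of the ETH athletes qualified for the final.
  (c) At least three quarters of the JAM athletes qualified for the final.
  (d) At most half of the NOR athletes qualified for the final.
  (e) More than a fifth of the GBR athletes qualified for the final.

2

(a) USA: |A| = 6, |A ∩ B| = 2; needs |A ∩ B| < |A ∖ B| — true.
(b) ETH: |A| = 7, |A ∩ B| = 4; needs |A ∩ B| ≤ |A ∖ B| — false.
(c) JAM: |A| = 8, |A ∩ B| = 5; needs |A ∩ B| / |A| ≥ 3/4 — false.
(d) NOR: |A| = 7, |A ∩ B| = 3; needs |A ∩ B| ≤ |A ∖ B| — true.
(e) GBR: |A| = 8, |A ∩ B| = 1; needs |A ∩ B| / |A| > 1/5 — false.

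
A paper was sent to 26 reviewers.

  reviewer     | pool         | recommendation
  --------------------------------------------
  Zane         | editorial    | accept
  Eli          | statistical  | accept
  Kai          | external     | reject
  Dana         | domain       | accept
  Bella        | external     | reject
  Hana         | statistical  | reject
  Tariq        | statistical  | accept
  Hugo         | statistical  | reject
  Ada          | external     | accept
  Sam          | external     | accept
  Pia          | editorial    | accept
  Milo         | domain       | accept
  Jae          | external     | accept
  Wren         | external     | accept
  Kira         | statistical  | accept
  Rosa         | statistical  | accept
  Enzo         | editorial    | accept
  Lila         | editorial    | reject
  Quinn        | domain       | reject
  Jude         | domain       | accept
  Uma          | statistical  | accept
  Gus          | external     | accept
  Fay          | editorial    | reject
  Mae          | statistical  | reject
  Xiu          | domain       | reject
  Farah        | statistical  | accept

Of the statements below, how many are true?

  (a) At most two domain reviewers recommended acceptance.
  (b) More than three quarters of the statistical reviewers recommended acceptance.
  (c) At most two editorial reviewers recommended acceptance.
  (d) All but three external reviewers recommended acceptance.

(a) domain: |A| = 5, |A ∩ B| = 3; needs |A ∩ B| ≤ 2 — false.
(b) statistical: |A| = 9, |A ∩ B| = 6; needs |A ∩ B| / |A| > 3/4 — false.
(c) editorial: |A| = 5, |A ∩ B| = 3; needs |A ∩ B| ≤ 2 — false.
(d) external: |A| = 7, |A ∩ B| = 5; needs |A ∖ B| = 3 — false.

0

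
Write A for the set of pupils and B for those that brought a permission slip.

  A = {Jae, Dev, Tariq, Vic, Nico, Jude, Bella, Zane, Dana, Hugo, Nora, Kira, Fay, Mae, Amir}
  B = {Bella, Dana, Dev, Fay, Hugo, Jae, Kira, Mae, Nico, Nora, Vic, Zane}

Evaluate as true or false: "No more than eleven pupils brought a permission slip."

False

'No more than eleven pupils brought a permission slip' holds iff |A ∩ B| ≤ 11.
|A| = 15, |A ∩ B| = 12, |A ∖ B| = 3.
|A ∩ B| = 12, so the statement is false.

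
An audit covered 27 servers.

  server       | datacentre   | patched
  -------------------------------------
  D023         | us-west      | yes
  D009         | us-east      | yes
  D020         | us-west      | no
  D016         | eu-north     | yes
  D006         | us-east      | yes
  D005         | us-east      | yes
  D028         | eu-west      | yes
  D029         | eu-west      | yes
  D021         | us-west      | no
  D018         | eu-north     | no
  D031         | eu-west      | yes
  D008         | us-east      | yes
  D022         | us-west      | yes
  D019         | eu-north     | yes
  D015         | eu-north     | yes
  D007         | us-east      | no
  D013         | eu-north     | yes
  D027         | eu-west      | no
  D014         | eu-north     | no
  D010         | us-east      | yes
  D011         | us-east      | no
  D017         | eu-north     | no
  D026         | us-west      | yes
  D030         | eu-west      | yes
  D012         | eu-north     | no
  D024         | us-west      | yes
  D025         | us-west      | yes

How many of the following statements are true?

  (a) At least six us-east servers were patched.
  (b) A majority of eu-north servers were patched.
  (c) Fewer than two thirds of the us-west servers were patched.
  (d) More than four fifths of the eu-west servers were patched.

0

(a) us-east: |A| = 7, |A ∩ B| = 5; needs |A ∩ B| ≥ 6 — false.
(b) eu-north: |A| = 8, |A ∩ B| = 4; needs |A ∩ B| > |A ∖ B| — false.
(c) us-west: |A| = 7, |A ∩ B| = 5; needs |A ∩ B| / |A| < 2/3 — false.
(d) eu-west: |A| = 5, |A ∩ B| = 4; needs |A ∩ B| / |A| > 4/5 — false.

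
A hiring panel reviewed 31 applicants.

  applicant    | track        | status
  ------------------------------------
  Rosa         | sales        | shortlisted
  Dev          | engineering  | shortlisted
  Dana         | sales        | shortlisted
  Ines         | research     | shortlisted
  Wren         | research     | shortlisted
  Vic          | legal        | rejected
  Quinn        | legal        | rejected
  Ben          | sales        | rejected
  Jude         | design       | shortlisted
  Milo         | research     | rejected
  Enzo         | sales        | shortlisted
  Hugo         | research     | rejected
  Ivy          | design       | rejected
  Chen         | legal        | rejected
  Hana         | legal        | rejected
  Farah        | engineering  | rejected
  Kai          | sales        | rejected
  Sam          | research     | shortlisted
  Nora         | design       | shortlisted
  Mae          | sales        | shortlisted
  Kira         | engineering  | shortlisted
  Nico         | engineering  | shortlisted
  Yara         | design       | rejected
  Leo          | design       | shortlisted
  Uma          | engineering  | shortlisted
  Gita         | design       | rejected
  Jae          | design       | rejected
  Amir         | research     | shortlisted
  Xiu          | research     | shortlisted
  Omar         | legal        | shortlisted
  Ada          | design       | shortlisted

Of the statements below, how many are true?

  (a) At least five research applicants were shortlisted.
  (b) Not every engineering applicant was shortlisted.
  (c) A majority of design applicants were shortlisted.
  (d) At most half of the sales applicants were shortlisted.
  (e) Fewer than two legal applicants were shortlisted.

(a) research: |A| = 7, |A ∩ B| = 5; needs |A ∩ B| ≥ 5 — true.
(b) engineering: |A| = 5, |A ∩ B| = 4; needs A ⊄ B (|A ∖ B| ≥ 1) — true.
(c) design: |A| = 8, |A ∩ B| = 4; needs |A ∩ B| > |A ∖ B| — false.
(d) sales: |A| = 6, |A ∩ B| = 4; needs |A ∩ B| ≤ |A ∖ B| — false.
(e) legal: |A| = 5, |A ∩ B| = 1; needs |A ∩ B| < 2 — true.

3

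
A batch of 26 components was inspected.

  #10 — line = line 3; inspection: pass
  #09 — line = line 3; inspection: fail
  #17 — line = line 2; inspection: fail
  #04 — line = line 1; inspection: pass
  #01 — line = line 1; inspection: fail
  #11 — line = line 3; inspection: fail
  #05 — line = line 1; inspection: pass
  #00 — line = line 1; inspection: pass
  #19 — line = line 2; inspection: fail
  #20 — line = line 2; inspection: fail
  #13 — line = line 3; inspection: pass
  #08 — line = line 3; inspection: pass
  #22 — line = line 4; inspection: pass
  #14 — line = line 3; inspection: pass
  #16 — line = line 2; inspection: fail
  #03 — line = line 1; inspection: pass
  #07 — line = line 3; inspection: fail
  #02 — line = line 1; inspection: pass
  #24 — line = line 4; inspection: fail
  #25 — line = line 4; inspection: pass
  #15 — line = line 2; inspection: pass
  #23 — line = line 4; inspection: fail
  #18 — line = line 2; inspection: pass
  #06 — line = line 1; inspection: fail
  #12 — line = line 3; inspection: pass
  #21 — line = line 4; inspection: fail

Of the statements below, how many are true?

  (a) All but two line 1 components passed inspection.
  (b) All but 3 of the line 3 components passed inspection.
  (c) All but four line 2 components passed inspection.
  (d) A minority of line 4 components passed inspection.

(a) line 1: |A| = 7, |A ∩ B| = 5; needs |A ∖ B| = 2 — true.
(b) line 3: |A| = 8, |A ∩ B| = 5; needs |A ∖ B| = 3 — true.
(c) line 2: |A| = 6, |A ∩ B| = 2; needs |A ∖ B| = 4 — true.
(d) line 4: |A| = 5, |A ∩ B| = 2; needs |A ∩ B| < |A ∖ B| — true.

4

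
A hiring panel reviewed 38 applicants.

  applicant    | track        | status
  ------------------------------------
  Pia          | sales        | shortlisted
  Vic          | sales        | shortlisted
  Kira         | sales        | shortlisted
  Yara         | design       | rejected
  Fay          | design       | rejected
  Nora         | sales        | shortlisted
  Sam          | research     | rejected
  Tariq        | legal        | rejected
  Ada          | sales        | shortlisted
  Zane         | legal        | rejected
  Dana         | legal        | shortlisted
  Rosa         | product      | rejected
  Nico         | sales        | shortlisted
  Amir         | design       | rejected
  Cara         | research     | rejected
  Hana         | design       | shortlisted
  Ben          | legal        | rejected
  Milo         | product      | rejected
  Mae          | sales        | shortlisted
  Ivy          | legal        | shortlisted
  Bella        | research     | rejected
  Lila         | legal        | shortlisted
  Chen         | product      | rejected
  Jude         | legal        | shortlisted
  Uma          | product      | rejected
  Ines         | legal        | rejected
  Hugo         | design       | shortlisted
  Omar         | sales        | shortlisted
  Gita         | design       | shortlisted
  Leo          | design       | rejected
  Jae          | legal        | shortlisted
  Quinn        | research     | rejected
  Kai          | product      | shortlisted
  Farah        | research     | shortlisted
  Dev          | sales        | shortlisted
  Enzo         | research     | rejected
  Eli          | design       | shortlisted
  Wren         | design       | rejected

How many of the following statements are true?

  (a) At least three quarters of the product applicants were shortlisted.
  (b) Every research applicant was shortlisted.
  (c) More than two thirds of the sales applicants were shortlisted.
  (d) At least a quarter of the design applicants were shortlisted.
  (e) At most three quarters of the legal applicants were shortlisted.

3

(a) product: |A| = 5, |A ∩ B| = 1; needs |A ∩ B| / |A| ≥ 3/4 — false.
(b) research: |A| = 6, |A ∩ B| = 1; needs A ⊆ B, i.e. every element of A is in B (|A ∖ B| = 0) — false.
(c) sales: |A| = 9, |A ∩ B| = 9; needs |A ∩ B| / |A| > 2/3 — true.
(d) design: |A| = 9, |A ∩ B| = 4; needs |A ∩ B| / |A| ≥ 1/4 — true.
(e) legal: |A| = 9, |A ∩ B| = 5; needs |A ∩ B| / |A| ≤ 3/4 — true.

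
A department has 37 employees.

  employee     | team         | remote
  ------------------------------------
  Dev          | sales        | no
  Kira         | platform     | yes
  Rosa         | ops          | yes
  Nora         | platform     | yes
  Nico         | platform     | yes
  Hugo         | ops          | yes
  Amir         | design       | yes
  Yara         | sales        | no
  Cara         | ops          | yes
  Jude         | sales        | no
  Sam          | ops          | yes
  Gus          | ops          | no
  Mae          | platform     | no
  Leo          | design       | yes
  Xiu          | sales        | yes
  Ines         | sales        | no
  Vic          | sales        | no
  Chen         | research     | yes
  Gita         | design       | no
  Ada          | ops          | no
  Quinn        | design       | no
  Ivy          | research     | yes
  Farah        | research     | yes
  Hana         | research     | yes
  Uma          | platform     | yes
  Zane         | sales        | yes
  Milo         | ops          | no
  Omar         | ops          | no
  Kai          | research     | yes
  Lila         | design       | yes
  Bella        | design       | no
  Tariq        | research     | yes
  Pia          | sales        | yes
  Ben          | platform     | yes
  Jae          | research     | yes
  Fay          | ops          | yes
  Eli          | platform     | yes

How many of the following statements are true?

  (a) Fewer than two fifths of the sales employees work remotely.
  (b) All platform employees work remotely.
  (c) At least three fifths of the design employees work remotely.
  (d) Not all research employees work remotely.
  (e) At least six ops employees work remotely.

(a) sales: |A| = 8, |A ∩ B| = 3; needs |A ∩ B| / |A| < 2/5 — true.
(b) platform: |A| = 7, |A ∩ B| = 6; needs A ⊆ B, i.e. every element of A is in B (|A ∖ B| = 0) — false.
(c) design: |A| = 6, |A ∩ B| = 3; needs |A ∩ B| / |A| ≥ 3/5 — false.
(d) research: |A| = 7, |A ∩ B| = 7; needs A ⊄ B (|A ∖ B| ≥ 1) — false.
(e) ops: |A| = 9, |A ∩ B| = 5; needs |A ∩ B| ≥ 6 — false.

1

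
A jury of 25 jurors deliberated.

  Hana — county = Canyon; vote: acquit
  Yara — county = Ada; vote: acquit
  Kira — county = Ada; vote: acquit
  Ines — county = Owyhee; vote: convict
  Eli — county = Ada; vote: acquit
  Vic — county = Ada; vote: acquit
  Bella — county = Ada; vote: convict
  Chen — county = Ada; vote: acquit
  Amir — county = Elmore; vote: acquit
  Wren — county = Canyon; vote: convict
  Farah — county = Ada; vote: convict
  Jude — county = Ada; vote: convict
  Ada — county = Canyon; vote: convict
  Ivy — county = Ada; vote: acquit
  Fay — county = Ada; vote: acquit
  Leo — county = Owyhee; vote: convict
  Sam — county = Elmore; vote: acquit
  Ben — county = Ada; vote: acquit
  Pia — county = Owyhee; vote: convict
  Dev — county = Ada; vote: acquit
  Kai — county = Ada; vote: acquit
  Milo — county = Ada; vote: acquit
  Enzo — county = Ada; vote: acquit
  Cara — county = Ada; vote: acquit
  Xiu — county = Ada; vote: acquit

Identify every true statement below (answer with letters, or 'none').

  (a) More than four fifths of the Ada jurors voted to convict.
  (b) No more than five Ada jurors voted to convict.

(b)

|A| = 17, |A ∩ B| = 3, |A ∖ B| = 14.
(a) |A ∩ B| / |A| > 4/5: fails.
(b) |A ∩ B| ≤ 5: holds.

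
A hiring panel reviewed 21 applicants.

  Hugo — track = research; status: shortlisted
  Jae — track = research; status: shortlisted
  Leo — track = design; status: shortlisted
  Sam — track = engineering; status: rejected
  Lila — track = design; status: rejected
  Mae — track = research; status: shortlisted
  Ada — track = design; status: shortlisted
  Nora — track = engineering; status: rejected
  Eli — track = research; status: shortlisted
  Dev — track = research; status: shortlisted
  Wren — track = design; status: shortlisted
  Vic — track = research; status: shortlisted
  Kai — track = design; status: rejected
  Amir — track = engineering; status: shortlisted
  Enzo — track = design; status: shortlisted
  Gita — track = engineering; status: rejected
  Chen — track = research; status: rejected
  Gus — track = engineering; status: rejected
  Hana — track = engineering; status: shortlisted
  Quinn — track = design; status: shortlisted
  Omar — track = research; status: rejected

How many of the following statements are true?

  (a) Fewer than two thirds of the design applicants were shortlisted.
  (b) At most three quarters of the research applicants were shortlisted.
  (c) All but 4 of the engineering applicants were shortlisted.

2

(a) design: |A| = 7, |A ∩ B| = 5; needs |A ∩ B| / |A| < 2/3 — false.
(b) research: |A| = 8, |A ∩ B| = 6; needs |A ∩ B| / |A| ≤ 3/4 — true.
(c) engineering: |A| = 6, |A ∩ B| = 2; needs |A ∖ B| = 4 — true.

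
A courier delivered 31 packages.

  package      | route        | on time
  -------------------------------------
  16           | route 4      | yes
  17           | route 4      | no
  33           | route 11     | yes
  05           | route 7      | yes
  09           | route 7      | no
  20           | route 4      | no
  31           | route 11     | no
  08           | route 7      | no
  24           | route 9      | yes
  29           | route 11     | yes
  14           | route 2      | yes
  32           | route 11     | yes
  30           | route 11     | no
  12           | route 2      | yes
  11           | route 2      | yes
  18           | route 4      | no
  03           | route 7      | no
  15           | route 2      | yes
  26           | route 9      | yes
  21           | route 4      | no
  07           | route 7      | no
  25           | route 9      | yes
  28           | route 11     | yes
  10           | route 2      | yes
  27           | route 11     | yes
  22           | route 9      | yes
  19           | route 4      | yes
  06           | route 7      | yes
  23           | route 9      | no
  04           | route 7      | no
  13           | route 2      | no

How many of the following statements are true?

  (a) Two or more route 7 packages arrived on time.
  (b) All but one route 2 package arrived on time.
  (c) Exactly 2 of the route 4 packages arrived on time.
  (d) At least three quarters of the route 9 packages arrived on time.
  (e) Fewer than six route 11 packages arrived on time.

(a) route 7: |A| = 7, |A ∩ B| = 2; needs |A ∩ B| ≥ 2 — true.
(b) route 2: |A| = 6, |A ∩ B| = 5; needs |A ∖ B| = 1 — true.
(c) route 4: |A| = 6, |A ∩ B| = 2; needs |A ∩ B| = 2 — true.
(d) route 9: |A| = 5, |A ∩ B| = 4; needs |A ∩ B| / |A| ≥ 3/4 — true.
(e) route 11: |A| = 7, |A ∩ B| = 5; needs |A ∩ B| < 6 — true.

5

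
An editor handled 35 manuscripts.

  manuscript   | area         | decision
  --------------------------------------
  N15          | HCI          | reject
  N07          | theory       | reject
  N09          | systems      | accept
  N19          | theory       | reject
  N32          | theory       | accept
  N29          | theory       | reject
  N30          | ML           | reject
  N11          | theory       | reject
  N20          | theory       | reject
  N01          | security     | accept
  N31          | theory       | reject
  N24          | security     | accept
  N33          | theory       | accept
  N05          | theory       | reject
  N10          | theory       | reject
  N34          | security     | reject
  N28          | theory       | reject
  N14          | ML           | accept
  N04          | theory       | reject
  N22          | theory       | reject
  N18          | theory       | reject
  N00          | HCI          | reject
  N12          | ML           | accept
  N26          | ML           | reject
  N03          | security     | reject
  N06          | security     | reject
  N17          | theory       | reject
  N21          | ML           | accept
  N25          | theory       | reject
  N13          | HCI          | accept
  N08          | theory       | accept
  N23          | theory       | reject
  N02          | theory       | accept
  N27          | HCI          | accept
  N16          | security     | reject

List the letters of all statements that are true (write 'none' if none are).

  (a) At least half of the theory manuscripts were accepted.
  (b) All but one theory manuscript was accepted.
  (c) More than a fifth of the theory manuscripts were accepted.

|A| = 19, |A ∩ B| = 4, |A ∖ B| = 15.
(a) |A ∩ B| ≥ |A ∖ B|: fails.
(b) |A ∖ B| = 1: fails.
(c) |A ∩ B| / |A| > 1/5: holds.

(c)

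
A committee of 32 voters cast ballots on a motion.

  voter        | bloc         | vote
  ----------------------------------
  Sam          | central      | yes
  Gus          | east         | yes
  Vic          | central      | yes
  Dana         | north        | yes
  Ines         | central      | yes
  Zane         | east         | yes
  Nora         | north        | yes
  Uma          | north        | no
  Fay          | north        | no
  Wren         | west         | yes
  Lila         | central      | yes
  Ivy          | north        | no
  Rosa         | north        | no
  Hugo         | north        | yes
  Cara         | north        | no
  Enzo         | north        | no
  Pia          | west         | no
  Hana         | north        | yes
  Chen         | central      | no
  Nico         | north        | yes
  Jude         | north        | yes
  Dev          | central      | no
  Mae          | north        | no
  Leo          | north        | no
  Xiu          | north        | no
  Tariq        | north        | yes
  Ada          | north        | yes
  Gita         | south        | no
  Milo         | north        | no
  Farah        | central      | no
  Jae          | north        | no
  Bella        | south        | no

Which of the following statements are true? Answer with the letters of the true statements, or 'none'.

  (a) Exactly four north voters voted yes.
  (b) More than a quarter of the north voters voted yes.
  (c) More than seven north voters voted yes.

(b), (c)

|A| = 19, |A ∩ B| = 8, |A ∖ B| = 11.
(a) |A ∩ B| = 4: fails.
(b) |A ∩ B| / |A| > 1/4: holds.
(c) |A ∩ B| > 7: holds.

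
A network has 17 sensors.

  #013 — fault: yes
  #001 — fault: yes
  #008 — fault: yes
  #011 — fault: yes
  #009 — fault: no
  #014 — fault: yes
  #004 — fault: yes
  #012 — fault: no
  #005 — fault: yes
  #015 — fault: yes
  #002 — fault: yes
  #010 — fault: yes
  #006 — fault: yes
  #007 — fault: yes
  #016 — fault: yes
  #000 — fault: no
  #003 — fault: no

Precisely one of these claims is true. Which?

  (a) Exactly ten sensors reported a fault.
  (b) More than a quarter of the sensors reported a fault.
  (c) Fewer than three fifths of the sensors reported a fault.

(b)

|A| = 17, |A ∩ B| = 13, |A ∖ B| = 4.
(a) requires |A ∩ B| = 10: false.
(b) requires |A ∩ B| / |A| > 1/4: true.
(c) requires |A ∩ B| / |A| < 3/5: false.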